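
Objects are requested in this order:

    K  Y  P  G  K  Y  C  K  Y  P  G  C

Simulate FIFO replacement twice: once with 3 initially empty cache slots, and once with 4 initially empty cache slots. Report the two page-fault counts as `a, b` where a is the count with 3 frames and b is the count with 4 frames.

3 frames: F F F F F F F . . F F . → 9 faults.
4 frames: F F F F . . F F F F F F → 10 faults.
10 > 9: adding a frame increased faults — Belady's anomaly.

9, 10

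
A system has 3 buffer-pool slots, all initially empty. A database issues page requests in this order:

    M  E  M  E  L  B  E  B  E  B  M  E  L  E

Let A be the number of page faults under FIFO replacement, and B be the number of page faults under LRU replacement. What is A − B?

1

Under FIFO: F F . . F F . . . . F F F . → 7 faults.
Under LRU: F F . . F F . . . . F . F . → 6 faults.
A − B = 7 − 6 = 1.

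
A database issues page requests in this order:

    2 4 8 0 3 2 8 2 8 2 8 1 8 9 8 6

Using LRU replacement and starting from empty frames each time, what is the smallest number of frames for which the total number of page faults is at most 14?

2

f=1: 16 faults
f=2: 10 faults
f=3: 10 faults
f=4: 9 faults
f=5: 8 faults
f=6: 8 faults
f=7: 8 faults
f=8: 8 faults
Smallest f with faults ≤ 14 is 2.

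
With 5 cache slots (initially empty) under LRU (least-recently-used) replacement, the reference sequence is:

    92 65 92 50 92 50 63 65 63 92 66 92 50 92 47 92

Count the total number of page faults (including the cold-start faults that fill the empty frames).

92 → miss, frames (92)
65 → miss, frames (92 65)
92 → hit
50 → miss, frames (65 92 50)
92 → hit
50 → hit
63 → miss, frames (65 92 50 63)
65 → hit
63 → hit
92 → hit
66 → miss, frames (50 65 63 92 66)
92 → hit
50 → hit
92 → hit
47 → miss, evict 65, frames (63 66 50 92 47)
92 → hit
Page faults: 6.

6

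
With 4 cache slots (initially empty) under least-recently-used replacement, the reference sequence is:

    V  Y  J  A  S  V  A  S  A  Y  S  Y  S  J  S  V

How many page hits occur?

V: miss, frames {V}
Y: miss, frames {V,Y}
J: miss, frames {V,Y,J}
A: miss, frames {V,Y,J,A}
S: miss, evict V, frames {Y,J,A,S}
V: miss, evict Y, frames {J,A,S,V}
A: hit
S: hit
A: hit
Y: miss, evict J, frames {V,S,A,Y}
S: hit
Y: hit
S: hit
J: miss, evict V, frames {A,Y,S,J}
S: hit
V: miss, evict A, frames {Y,J,S,V}
Hits: 7.

7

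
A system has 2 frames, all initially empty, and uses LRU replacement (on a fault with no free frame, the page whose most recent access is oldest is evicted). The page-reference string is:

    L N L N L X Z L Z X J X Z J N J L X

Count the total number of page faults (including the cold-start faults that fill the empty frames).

L → fault, frames [L]
N → fault, frames [L, N]
L → hit
N → hit
L → hit
X → fault, evict N, frames [L, X]
Z → fault, evict L, frames [X, Z]
L → fault, evict X, frames [Z, L]
Z → hit
X → fault, evict L, frames [Z, X]
J → fault, evict Z, frames [X, J]
X → hit
Z → fault, evict J, frames [X, Z]
J → fault, evict X, frames [Z, J]
N → fault, evict Z, frames [J, N]
J → hit
L → fault, evict N, frames [J, L]
X → fault, evict J, frames [L, X]
Page faults: 12.

12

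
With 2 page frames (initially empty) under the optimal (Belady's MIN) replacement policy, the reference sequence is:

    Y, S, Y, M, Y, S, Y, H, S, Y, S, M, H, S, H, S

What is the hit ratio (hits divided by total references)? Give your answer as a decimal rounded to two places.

0.50

Y: miss, frames (Y)
S: miss, frames (Y S)
Y: hit
M: miss, evict S, frames (Y M)
Y: hit
S: miss, evict M, frames (Y S)
Y: hit
H: miss, evict Y, frames (S H)
S: hit
Y: miss, evict H, frames (S Y)
S: hit
M: miss, evict Y, frames (S M)
H: miss, evict M, frames (S H)
S: hit
H: hit
S: hit
Hits: 8 of 16 references → 8/16 = 0.5000.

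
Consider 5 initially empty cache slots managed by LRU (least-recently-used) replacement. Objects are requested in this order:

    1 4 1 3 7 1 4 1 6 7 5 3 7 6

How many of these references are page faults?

7

1 -> fault, frames (1)
4 -> fault, frames (1 4)
1 -> hit
3 -> fault, frames (4 1 3)
7 -> fault, frames (4 1 3 7)
1 -> hit
4 -> hit
1 -> hit
6 -> fault, frames (3 7 4 1 6)
7 -> hit
5 -> fault, evict 3, frames (4 1 6 7 5)
3 -> fault, evict 4, frames (1 6 7 5 3)
7 -> hit
6 -> hit
Page faults: 7.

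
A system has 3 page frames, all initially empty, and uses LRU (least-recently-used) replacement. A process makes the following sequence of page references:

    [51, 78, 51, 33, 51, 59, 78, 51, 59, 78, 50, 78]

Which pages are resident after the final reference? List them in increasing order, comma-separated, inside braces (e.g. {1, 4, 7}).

51 → fault, frames {51}
78 → fault, frames {51,78}
51 → hit
33 → fault, frames {78,51,33}
51 → hit
59 → fault, evict 78, frames {33,51,59}
78 → fault, evict 33, frames {51,59,78}
51 → hit
59 → hit
78 → hit
50 → fault, evict 51, frames {59,78,50}
78 → hit

{50, 59, 78}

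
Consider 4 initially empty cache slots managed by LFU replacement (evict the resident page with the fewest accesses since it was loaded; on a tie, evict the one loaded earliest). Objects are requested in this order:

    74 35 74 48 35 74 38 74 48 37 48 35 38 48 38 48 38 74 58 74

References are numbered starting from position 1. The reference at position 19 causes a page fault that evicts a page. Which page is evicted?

35

pos 1: 74 → fault, frames {74}
pos 2: 35 → fault, frames {74,35}
pos 3: 74 → hit
pos 4: 48 → fault, frames {74,35,48}
pos 5: 35 → hit
pos 6: 74 → hit
pos 7: 38 → fault, frames {74,35,48,38}
pos 8: 74 → hit
pos 9: 48 → hit
pos 10: 37 → fault, evict 38, frames {74,35,48,37}
pos 11: 48 → hit
pos 12: 35 → hit
pos 13: 38 → fault, evict 37, frames {74,35,48,38}
pos 14: 48 → hit
pos 15: 38 → hit
pos 16: 48 → hit
pos 17: 38 → hit
pos 18: 74 → hit
pos 19: 58 → fault, evict 35, frames {74,48,38,58}
At position 19, page 35 is evicted.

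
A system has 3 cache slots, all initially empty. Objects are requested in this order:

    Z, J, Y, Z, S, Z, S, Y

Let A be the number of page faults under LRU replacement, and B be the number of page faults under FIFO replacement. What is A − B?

-1

Under LRU: F F F . F . . . → 4 faults.
Under FIFO: F F F . F F . . → 5 faults.
A − B = 4 − 5 = -1.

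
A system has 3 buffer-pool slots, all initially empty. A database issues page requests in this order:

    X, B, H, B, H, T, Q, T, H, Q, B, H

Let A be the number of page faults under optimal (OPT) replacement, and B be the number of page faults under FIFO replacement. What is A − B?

Under OPT: F F F . . F F . . . F . → 6 faults.
Under FIFO: F F F . . F F . . . F F → 7 faults.
A − B = 6 − 7 = -1.

-1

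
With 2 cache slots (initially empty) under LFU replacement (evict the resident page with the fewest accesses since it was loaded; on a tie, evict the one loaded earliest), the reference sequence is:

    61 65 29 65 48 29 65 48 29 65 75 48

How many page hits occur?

3

61 -> fault, frames [61]
65 -> fault, frames [61, 65]
29 -> fault, evict 61, frames [65, 29]
65 -> hit
48 -> fault, evict 29, frames [65, 48]
29 -> fault, evict 48, frames [65, 29]
65 -> hit
48 -> fault, evict 29, frames [65, 48]
29 -> fault, evict 48, frames [65, 29]
65 -> hit
75 -> fault, evict 29, frames [65, 75]
48 -> fault, evict 75, frames [65, 48]
Hits: 3.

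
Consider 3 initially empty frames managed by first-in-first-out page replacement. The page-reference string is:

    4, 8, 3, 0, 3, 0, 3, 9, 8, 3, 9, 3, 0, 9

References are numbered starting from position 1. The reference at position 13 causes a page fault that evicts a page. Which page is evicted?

9

pos 1: 4 → fault, frames (4)
pos 2: 8 → fault, frames (4 8)
pos 3: 3 → fault, frames (4 8 3)
pos 4: 0 → fault, evict 4, frames (8 3 0)
pos 5: 3 → hit
pos 6: 0 → hit
pos 7: 3 → hit
pos 8: 9 → fault, evict 8, frames (3 0 9)
pos 9: 8 → fault, evict 3, frames (0 9 8)
pos 10: 3 → fault, evict 0, frames (9 8 3)
pos 11: 9 → hit
pos 12: 3 → hit
pos 13: 0 → fault, evict 9, frames (8 3 0)
At position 13, page 9 is evicted.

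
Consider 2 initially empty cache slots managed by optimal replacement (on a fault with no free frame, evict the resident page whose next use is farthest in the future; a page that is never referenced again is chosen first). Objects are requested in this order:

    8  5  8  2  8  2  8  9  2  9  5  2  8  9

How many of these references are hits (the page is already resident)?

8 -> miss, frames [8]
5 -> miss, frames [8, 5]
8 -> hit
2 -> miss, evict 5, frames [8, 2]
8 -> hit
2 -> hit
8 -> hit
9 -> miss, evict 8, frames [2, 9]
2 -> hit
9 -> hit
5 -> miss, evict 9, frames [2, 5]
2 -> hit
8 -> miss, evict 5, frames [2, 8]
9 -> miss, evict 8, frames [2, 9]
Hits: 7.

7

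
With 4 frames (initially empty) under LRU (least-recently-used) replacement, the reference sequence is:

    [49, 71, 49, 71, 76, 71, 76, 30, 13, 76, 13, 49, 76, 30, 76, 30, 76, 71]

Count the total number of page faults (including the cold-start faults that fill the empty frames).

7

49 -> miss, frames {49}
71 -> miss, frames {49,71}
49 -> hit
71 -> hit
76 -> miss, frames {49,71,76}
71 -> hit
76 -> hit
30 -> miss, frames {49,71,76,30}
13 -> miss, evict 49, frames {71,76,30,13}
76 -> hit
13 -> hit
49 -> miss, evict 71, frames {30,76,13,49}
76 -> hit
30 -> hit
76 -> hit
30 -> hit
76 -> hit
71 -> miss, evict 13, frames {49,30,76,71}
Page faults: 7.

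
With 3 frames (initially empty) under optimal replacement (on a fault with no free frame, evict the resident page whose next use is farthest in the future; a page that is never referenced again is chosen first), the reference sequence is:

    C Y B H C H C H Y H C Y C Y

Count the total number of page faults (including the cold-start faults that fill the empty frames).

C -> fault, frames [C]
Y -> fault, frames [C, Y]
B -> fault, frames [C, Y, B]
H -> fault, evict B, frames [C, Y, H]
C -> hit
H -> hit
C -> hit
H -> hit
Y -> hit
H -> hit
C -> hit
Y -> hit
C -> hit
Y -> hit
Page faults: 4.

4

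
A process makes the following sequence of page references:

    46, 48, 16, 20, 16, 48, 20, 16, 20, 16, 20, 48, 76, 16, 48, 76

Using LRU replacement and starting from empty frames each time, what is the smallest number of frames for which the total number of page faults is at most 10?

f=1: 16 faults
f=2: 12 faults
f=3: 6 faults
f=4: 5 faults
f=5: 5 faults
Smallest f with faults ≤ 10 is 3.

3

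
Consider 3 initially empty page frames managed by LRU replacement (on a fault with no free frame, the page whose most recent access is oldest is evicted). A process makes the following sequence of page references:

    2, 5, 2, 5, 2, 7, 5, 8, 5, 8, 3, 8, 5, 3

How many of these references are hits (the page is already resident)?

2 → miss, frames (2)
5 → miss, frames (2 5)
2 → hit
5 → hit
2 → hit
7 → miss, frames (5 2 7)
5 → hit
8 → miss, evict 2, frames (7 5 8)
5 → hit
8 → hit
3 → miss, evict 7, frames (5 8 3)
8 → hit
5 → hit
3 → hit
Hits: 9.

9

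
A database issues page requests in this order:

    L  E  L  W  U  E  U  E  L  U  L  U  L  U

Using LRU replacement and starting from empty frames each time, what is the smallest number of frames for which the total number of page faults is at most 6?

3

f=1: 14 faults
f=2: 7 faults
f=3: 6 faults
f=4: 4 faults
Smallest f with faults ≤ 6 is 3.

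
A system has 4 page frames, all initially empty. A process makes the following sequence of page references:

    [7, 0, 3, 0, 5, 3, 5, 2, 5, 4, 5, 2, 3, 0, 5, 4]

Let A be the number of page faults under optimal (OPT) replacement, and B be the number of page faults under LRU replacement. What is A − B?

-1

Under OPT: F F F . F . . F . F . . . F . . → 7 faults.
Under LRU: F F F . F . . F . F . . . F . F → 8 faults.
A − B = 7 − 8 = -1.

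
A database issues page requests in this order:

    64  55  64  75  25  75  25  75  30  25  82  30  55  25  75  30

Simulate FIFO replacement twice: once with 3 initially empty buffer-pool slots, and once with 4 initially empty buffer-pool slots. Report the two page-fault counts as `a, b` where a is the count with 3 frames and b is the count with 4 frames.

10, 8

3 frames: F F . F F . . . F . F . F F F F → 10 faults.
4 frames: F F . F F . . . F . F . F . F . → 8 faults.
8 < 10: adding a frame reduced faults, as is typical.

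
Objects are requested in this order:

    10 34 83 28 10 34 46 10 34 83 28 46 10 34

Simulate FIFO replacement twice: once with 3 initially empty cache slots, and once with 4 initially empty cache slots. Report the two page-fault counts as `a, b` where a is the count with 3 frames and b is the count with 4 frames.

3 frames: F F F F F F F . . F F . F F → 11 faults.
4 frames: F F F F . . F F F F F F F F → 12 faults.
12 > 11: adding a frame increased faults — Belady's anomaly.

11, 12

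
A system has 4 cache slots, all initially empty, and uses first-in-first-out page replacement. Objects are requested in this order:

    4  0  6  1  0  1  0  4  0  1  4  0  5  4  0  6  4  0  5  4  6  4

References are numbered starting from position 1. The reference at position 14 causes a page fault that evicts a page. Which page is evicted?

pos 1: 4 -> miss, frames (4)
pos 2: 0 -> miss, frames (4 0)
pos 3: 6 -> miss, frames (4 0 6)
pos 4: 1 -> miss, frames (4 0 6 1)
pos 5: 0 -> hit
pos 6: 1 -> hit
pos 7: 0 -> hit
pos 8: 4 -> hit
pos 9: 0 -> hit
pos 10: 1 -> hit
pos 11: 4 -> hit
pos 12: 0 -> hit
pos 13: 5 -> miss, evict 4, frames (0 6 1 5)
pos 14: 4 -> miss, evict 0, frames (6 1 5 4)
At position 14, page 0 is evicted.

0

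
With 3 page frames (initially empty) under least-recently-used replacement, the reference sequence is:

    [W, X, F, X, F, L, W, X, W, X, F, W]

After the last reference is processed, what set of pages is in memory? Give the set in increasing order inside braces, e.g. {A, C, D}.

W: miss, frames (W)
X: miss, frames (W X)
F: miss, frames (W X F)
X: hit
F: hit
L: miss, evict W, frames (X F L)
W: miss, evict X, frames (F L W)
X: miss, evict F, frames (L W X)
W: hit
X: hit
F: miss, evict L, frames (W X F)
W: hit

{F, W, X}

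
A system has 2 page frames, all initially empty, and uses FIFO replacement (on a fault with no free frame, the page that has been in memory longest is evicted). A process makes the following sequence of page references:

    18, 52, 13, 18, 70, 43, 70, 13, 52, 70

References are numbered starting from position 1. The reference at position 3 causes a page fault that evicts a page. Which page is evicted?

pos 1: 18 → miss, frames (18)
pos 2: 52 → miss, frames (18 52)
pos 3: 13 → miss, evict 18, frames (52 13)
At position 3, page 18 is evicted.

18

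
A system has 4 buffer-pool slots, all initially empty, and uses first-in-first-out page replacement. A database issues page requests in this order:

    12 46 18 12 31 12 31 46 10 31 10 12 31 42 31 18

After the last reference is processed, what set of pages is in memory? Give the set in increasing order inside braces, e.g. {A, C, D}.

12 -> fault, frames {12}
46 -> fault, frames {12,46}
18 -> fault, frames {12,46,18}
12 -> hit
31 -> fault, frames {12,46,18,31}
12 -> hit
31 -> hit
46 -> hit
10 -> fault, evict 12, frames {46,18,31,10}
31 -> hit
10 -> hit
12 -> fault, evict 46, frames {18,31,10,12}
31 -> hit
42 -> fault, evict 18, frames {31,10,12,42}
31 -> hit
18 -> fault, evict 31, frames {10,12,42,18}

{10, 12, 18, 42}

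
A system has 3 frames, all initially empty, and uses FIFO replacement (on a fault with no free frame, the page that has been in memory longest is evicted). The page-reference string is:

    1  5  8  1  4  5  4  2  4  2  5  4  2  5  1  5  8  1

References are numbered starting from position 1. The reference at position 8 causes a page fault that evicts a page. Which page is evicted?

5

pos 1: 1 -> miss, frames (1)
pos 2: 5 -> miss, frames (1 5)
pos 3: 8 -> miss, frames (1 5 8)
pos 4: 1 -> hit
pos 5: 4 -> miss, evict 1, frames (5 8 4)
pos 6: 5 -> hit
pos 7: 4 -> hit
pos 8: 2 -> miss, evict 5, frames (8 4 2)
At position 8, page 5 is evicted.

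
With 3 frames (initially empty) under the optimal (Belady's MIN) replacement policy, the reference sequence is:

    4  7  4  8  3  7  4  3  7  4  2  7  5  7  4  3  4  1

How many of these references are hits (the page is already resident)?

10

4: fault, frames {4}
7: fault, frames {4,7}
4: hit
8: fault, frames {4,7,8}
3: fault, evict 8, frames {4,7,3}
7: hit
4: hit
3: hit
7: hit
4: hit
2: fault, evict 3, frames {4,7,2}
7: hit
5: fault, evict 2, frames {4,7,5}
7: hit
4: hit
3: fault, evict 5, frames {4,7,3}
4: hit
1: fault, evict 3, frames {4,7,1}
Hits: 10.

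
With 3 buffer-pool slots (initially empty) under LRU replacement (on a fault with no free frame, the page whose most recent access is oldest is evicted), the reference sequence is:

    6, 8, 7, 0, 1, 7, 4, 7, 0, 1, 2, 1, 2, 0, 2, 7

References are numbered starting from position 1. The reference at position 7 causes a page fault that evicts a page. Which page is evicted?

0

pos 1: 6: fault, frames [6]
pos 2: 8: fault, frames [6, 8]
pos 3: 7: fault, frames [6, 8, 7]
pos 4: 0: fault, evict 6, frames [8, 7, 0]
pos 5: 1: fault, evict 8, frames [7, 0, 1]
pos 6: 7: hit
pos 7: 4: fault, evict 0, frames [1, 7, 4]
At position 7, page 0 is evicted.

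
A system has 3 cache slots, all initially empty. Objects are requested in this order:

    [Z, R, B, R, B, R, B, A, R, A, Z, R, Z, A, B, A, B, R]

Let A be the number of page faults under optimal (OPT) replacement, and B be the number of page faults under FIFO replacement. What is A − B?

-3

Under OPT: F F F . . . . F . . . . . . F . . . → 5 faults.
Under FIFO: F F F . . . . F . . F F . . F F . . → 8 faults.
A − B = 5 − 8 = -3.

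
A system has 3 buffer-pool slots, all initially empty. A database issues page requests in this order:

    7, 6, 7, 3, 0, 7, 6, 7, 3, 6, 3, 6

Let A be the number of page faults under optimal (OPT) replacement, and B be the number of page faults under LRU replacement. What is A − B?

Under OPT: F F . F F . . . F . . . → 5 faults.
Under LRU: F F . F F . F . F . . . → 6 faults.
A − B = 5 − 6 = -1.

-1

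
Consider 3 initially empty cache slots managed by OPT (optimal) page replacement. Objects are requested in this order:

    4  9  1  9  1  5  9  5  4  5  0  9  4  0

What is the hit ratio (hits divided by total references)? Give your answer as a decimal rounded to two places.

0.64

4 → miss, frames {4}
9 → miss, frames {4,9}
1 → miss, frames {4,9,1}
9 → hit
1 → hit
5 → miss, evict 1, frames {4,9,5}
9 → hit
5 → hit
4 → hit
5 → hit
0 → miss, evict 5, frames {4,9,0}
9 → hit
4 → hit
0 → hit
Hits: 9 of 14 references → 9/14 = 0.6429.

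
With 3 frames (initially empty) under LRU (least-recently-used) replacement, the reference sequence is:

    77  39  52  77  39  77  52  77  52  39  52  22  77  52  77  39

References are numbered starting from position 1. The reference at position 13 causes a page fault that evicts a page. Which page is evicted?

39

pos 1: 77 → miss, frames (77)
pos 2: 39 → miss, frames (77 39)
pos 3: 52 → miss, frames (77 39 52)
pos 4: 77 → hit
pos 5: 39 → hit
pos 6: 77 → hit
pos 7: 52 → hit
pos 8: 77 → hit
pos 9: 52 → hit
pos 10: 39 → hit
pos 11: 52 → hit
pos 12: 22 → miss, evict 77, frames (39 52 22)
pos 13: 77 → miss, evict 39, frames (52 22 77)
At position 13, page 39 is evicted.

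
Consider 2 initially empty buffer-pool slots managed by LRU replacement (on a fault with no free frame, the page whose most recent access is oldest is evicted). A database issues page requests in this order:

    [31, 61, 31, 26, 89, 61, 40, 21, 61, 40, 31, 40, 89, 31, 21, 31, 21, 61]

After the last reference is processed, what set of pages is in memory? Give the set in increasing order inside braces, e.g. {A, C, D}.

31: miss, frames (31)
61: miss, frames (31 61)
31: hit
26: miss, evict 61, frames (31 26)
89: miss, evict 31, frames (26 89)
61: miss, evict 26, frames (89 61)
40: miss, evict 89, frames (61 40)
21: miss, evict 61, frames (40 21)
61: miss, evict 40, frames (21 61)
40: miss, evict 21, frames (61 40)
31: miss, evict 61, frames (40 31)
40: hit
89: miss, evict 31, frames (40 89)
31: miss, evict 40, frames (89 31)
21: miss, evict 89, frames (31 21)
31: hit
21: hit
61: miss, evict 31, frames (21 61)

{21, 61}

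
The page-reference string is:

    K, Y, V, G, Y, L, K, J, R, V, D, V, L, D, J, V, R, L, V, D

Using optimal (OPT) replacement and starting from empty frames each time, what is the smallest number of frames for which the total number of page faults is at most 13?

f=1: 20 faults
f=2: 16 faults
f=3: 12 faults
f=4: 9 faults
f=5: 8 faults
f=6: 8 faults
f=7: 8 faults
f=8: 8 faults
Smallest f with faults ≤ 13 is 3.

3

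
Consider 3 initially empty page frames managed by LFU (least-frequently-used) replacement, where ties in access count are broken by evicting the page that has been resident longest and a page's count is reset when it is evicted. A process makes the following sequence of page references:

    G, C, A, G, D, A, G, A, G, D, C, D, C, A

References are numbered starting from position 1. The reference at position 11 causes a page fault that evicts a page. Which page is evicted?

D

pos 1: G → miss, frames {G}
pos 2: C → miss, frames {G,C}
pos 3: A → miss, frames {G,C,A}
pos 4: G → hit
pos 5: D → miss, evict C, frames {G,A,D}
pos 6: A → hit
pos 7: G → hit
pos 8: A → hit
pos 9: G → hit
pos 10: D → hit
pos 11: C → miss, evict D, frames {G,A,C}
At position 11, page D is evicted.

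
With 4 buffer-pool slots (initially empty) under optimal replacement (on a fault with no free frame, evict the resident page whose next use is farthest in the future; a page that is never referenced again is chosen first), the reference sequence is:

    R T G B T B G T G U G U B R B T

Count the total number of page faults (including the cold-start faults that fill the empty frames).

6

R: fault, frames {R}
T: fault, frames {R,T}
G: fault, frames {R,T,G}
B: fault, frames {R,T,G,B}
T: hit
B: hit
G: hit
T: hit
G: hit
U: fault, evict T, frames {R,G,B,U}
G: hit
U: hit
B: hit
R: hit
B: hit
T: fault, evict U, frames {R,G,B,T}
Page faults: 6.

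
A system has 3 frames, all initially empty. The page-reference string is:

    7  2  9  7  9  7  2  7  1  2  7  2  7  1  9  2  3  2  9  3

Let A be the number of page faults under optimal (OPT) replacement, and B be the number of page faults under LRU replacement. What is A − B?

-1

Under OPT: F F F . . . . . F . . . . . F . F . . . → 6 faults.
Under LRU: F F F . . . . . F . . . . . F F F . . . → 7 faults.
A − B = 6 − 7 = -1.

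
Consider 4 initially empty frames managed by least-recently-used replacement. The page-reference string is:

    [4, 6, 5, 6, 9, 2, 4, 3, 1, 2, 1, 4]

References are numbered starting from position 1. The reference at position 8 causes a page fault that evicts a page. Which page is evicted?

pos 1: 4 -> fault, frames [4]
pos 2: 6 -> fault, frames [4, 6]
pos 3: 5 -> fault, frames [4, 6, 5]
pos 4: 6 -> hit
pos 5: 9 -> fault, frames [4, 5, 6, 9]
pos 6: 2 -> fault, evict 4, frames [5, 6, 9, 2]
pos 7: 4 -> fault, evict 5, frames [6, 9, 2, 4]
pos 8: 3 -> fault, evict 6, frames [9, 2, 4, 3]
At position 8, page 6 is evicted.

6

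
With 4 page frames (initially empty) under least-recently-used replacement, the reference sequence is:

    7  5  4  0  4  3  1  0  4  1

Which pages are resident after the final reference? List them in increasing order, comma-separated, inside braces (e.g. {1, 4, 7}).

{0, 1, 3, 4}

7 → miss, frames (7)
5 → miss, frames (7 5)
4 → miss, frames (7 5 4)
0 → miss, frames (7 5 4 0)
4 → hit
3 → miss, evict 7, frames (5 0 4 3)
1 → miss, evict 5, frames (0 4 3 1)
0 → hit
4 → hit
1 → hit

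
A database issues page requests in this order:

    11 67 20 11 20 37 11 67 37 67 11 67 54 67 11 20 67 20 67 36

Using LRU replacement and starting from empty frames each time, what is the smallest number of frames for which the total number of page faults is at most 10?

3

f=1: 20 faults
f=2: 14 faults
f=3: 8 faults
f=4: 7 faults
f=5: 6 faults
f=6: 6 faults
Smallest f with faults ≤ 10 is 3.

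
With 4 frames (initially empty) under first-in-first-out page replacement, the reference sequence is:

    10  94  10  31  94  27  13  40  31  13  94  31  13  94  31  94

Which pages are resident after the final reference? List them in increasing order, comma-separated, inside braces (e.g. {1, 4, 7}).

{13, 31, 40, 94}

10 → miss, frames {10}
94 → miss, frames {10,94}
10 → hit
31 → miss, frames {10,94,31}
94 → hit
27 → miss, frames {10,94,31,27}
13 → miss, evict 10, frames {94,31,27,13}
40 → miss, evict 94, frames {31,27,13,40}
31 → hit
13 → hit
94 → miss, evict 31, frames {27,13,40,94}
31 → miss, evict 27, frames {13,40,94,31}
13 → hit
94 → hit
31 → hit
94 → hit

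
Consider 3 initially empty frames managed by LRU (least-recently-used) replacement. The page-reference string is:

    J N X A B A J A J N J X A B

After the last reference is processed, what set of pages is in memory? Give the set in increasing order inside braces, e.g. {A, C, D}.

J → miss, frames [J]
N → miss, frames [J, N]
X → miss, frames [J, N, X]
A → miss, evict J, frames [N, X, A]
B → miss, evict N, frames [X, A, B]
A → hit
J → miss, evict X, frames [B, A, J]
A → hit
J → hit
N → miss, evict B, frames [A, J, N]
J → hit
X → miss, evict A, frames [N, J, X]
A → miss, evict N, frames [J, X, A]
B → miss, evict J, frames [X, A, B]

{A, B, X}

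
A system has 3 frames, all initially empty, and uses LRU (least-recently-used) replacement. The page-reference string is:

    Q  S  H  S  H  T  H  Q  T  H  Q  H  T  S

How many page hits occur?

8

Q -> fault, frames {Q}
S -> fault, frames {Q,S}
H -> fault, frames {Q,S,H}
S -> hit
H -> hit
T -> fault, evict Q, frames {S,H,T}
H -> hit
Q -> fault, evict S, frames {T,H,Q}
T -> hit
H -> hit
Q -> hit
H -> hit
T -> hit
S -> fault, evict Q, frames {H,T,S}
Hits: 8.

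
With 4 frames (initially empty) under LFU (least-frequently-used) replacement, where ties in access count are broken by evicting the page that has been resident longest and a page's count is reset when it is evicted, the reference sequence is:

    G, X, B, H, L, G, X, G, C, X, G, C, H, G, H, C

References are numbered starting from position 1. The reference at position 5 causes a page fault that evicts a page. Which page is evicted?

pos 1: G: fault, frames (G)
pos 2: X: fault, frames (G X)
pos 3: B: fault, frames (G X B)
pos 4: H: fault, frames (G X B H)
pos 5: L: fault, evict G, frames (X B H L)
At position 5, page G is evicted.

G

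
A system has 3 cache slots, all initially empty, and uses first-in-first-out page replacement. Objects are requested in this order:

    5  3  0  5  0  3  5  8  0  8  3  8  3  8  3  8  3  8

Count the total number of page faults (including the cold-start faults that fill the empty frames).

5 → fault, frames (5)
3 → fault, frames (5 3)
0 → fault, frames (5 3 0)
5 → hit
0 → hit
3 → hit
5 → hit
8 → fault, evict 5, frames (3 0 8)
0 → hit
8 → hit
3 → hit
8 → hit
3 → hit
8 → hit
3 → hit
8 → hit
3 → hit
8 → hit
Page faults: 4.

4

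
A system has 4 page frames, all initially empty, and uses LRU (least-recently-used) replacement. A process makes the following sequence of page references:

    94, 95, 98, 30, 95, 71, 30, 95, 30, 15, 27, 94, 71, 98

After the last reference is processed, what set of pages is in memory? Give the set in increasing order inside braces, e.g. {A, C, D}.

{27, 71, 94, 98}

94: miss, frames {94}
95: miss, frames {94,95}
98: miss, frames {94,95,98}
30: miss, frames {94,95,98,30}
95: hit
71: miss, evict 94, frames {98,30,95,71}
30: hit
95: hit
30: hit
15: miss, evict 98, frames {71,95,30,15}
27: miss, evict 71, frames {95,30,15,27}
94: miss, evict 95, frames {30,15,27,94}
71: miss, evict 30, frames {15,27,94,71}
98: miss, evict 15, frames {27,94,71,98}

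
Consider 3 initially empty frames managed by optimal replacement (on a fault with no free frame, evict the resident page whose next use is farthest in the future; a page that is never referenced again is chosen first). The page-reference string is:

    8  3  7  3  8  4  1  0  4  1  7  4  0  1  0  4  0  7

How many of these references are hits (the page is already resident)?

9

8 → fault, frames [8]
3 → fault, frames [8, 3]
7 → fault, frames [8, 3, 7]
3 → hit
8 → hit
4 → fault, evict 3, frames [8, 7, 4]
1 → fault, evict 8, frames [7, 4, 1]
0 → fault, evict 7, frames [4, 1, 0]
4 → hit
1 → hit
7 → fault, evict 1, frames [4, 0, 7]
4 → hit
0 → hit
1 → fault, evict 7, frames [4, 0, 1]
0 → hit
4 → hit
0 → hit
7 → fault, evict 1, frames [4, 0, 7]
Hits: 9.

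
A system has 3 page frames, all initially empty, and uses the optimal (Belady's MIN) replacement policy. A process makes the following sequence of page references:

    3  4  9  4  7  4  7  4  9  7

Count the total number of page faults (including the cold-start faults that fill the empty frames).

3 → fault, frames (3)
4 → fault, frames (3 4)
9 → fault, frames (3 4 9)
4 → hit
7 → fault, evict 3, frames (4 9 7)
4 → hit
7 → hit
4 → hit
9 → hit
7 → hit
Page faults: 4.

4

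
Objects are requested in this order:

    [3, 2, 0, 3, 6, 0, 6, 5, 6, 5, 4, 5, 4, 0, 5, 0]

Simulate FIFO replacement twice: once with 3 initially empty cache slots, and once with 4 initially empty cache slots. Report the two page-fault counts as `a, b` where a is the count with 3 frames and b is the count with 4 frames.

3 frames: F F F . F . . F . . F . . F . . → 7 faults.
4 frames: F F F . F . . F . . F . . . . . → 6 faults.
6 < 7: adding a frame reduced faults, as is typical.

7, 6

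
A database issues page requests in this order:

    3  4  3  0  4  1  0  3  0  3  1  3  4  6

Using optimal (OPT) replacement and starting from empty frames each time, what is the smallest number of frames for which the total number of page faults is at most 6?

f=1: 14 faults
f=2: 8 faults
f=3: 6 faults
f=4: 5 faults
f=5: 5 faults
Smallest f with faults ≤ 6 is 3.

3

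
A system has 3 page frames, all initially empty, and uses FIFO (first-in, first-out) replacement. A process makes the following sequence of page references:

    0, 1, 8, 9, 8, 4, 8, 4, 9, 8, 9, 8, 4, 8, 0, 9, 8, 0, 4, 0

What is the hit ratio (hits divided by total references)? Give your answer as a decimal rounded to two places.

0.65

0 -> miss, frames [0]
1 -> miss, frames [0, 1]
8 -> miss, frames [0, 1, 8]
9 -> miss, evict 0, frames [1, 8, 9]
8 -> hit
4 -> miss, evict 1, frames [8, 9, 4]
8 -> hit
4 -> hit
9 -> hit
8 -> hit
9 -> hit
8 -> hit
4 -> hit
8 -> hit
0 -> miss, evict 8, frames [9, 4, 0]
9 -> hit
8 -> miss, evict 9, frames [4, 0, 8]
0 -> hit
4 -> hit
0 -> hit
Hits: 13 of 20 references → 13/20 = 0.6500.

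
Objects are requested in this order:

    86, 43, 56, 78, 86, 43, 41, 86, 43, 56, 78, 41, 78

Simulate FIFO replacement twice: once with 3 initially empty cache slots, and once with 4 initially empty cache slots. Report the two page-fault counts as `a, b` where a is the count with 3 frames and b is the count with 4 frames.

3 frames: F F F F F F F . . F F . . → 9 faults.
4 frames: F F F F . . F F F F F F . → 10 faults.
10 > 9: adding a frame increased faults — Belady's anomaly.

9, 10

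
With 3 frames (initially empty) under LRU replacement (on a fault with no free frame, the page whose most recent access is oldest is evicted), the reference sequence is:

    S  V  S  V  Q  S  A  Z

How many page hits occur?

3

S -> miss, frames [S]
V -> miss, frames [S, V]
S -> hit
V -> hit
Q -> miss, frames [S, V, Q]
S -> hit
A -> miss, evict V, frames [Q, S, A]
Z -> miss, evict Q, frames [S, A, Z]
Hits: 3.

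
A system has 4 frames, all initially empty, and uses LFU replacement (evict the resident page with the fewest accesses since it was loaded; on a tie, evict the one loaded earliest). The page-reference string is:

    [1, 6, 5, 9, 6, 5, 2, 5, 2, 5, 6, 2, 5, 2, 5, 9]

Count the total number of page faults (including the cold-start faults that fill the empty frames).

1 -> miss, frames [1]
6 -> miss, frames [1, 6]
5 -> miss, frames [1, 6, 5]
9 -> miss, frames [1, 6, 5, 9]
6 -> hit
5 -> hit
2 -> miss, evict 1, frames [6, 5, 9, 2]
5 -> hit
2 -> hit
5 -> hit
6 -> hit
2 -> hit
5 -> hit
2 -> hit
5 -> hit
9 -> hit
Page faults: 5.

5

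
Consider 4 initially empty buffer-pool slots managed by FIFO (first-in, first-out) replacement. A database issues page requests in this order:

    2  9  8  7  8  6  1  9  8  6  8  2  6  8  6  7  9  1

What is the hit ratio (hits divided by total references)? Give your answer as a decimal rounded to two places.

2 -> fault, frames [2]
9 -> fault, frames [2, 9]
8 -> fault, frames [2, 9, 8]
7 -> fault, frames [2, 9, 8, 7]
8 -> hit
6 -> fault, evict 2, frames [9, 8, 7, 6]
1 -> fault, evict 9, frames [8, 7, 6, 1]
9 -> fault, evict 8, frames [7, 6, 1, 9]
8 -> fault, evict 7, frames [6, 1, 9, 8]
6 -> hit
8 -> hit
2 -> fault, evict 6, frames [1, 9, 8, 2]
6 -> fault, evict 1, frames [9, 8, 2, 6]
8 -> hit
6 -> hit
7 -> fault, evict 9, frames [8, 2, 6, 7]
9 -> fault, evict 8, frames [2, 6, 7, 9]
1 -> fault, evict 2, frames [6, 7, 9, 1]
Hits: 5 of 18 references → 5/18 = 0.2778.

0.28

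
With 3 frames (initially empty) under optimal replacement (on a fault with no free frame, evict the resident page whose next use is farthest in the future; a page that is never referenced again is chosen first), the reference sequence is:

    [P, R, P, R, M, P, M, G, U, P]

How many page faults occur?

5

P → fault, frames (P)
R → fault, frames (P R)
P → hit
R → hit
M → fault, frames (P R M)
P → hit
M → hit
G → fault, evict M, frames (P R G)
U → fault, evict G, frames (P R U)
P → hit
Page faults: 5.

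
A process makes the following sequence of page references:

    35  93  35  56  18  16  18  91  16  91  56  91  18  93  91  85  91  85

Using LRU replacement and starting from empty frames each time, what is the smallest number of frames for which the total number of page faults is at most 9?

4

f=1: 18 faults
f=2: 12 faults
f=3: 10 faults
f=4: 8 faults
f=5: 8 faults
f=6: 7 faults
f=7: 7 faults
Smallest f with faults ≤ 9 is 4.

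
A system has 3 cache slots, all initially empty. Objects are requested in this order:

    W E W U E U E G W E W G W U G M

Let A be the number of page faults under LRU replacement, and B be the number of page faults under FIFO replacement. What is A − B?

Under LRU: F F . F . . . F F . . . . F . F → 7 faults.
Under FIFO: F F . F . . . F F F . . . F F F → 9 faults.
A − B = 7 − 9 = -2.

-2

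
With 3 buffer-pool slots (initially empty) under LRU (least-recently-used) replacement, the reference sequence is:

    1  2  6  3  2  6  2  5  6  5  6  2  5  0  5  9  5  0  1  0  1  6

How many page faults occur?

1 -> fault, frames (1)
2 -> fault, frames (1 2)
6 -> fault, frames (1 2 6)
3 -> fault, evict 1, frames (2 6 3)
2 -> hit
6 -> hit
2 -> hit
5 -> fault, evict 3, frames (6 2 5)
6 -> hit
5 -> hit
6 -> hit
2 -> hit
5 -> hit
0 -> fault, evict 6, frames (2 5 0)
5 -> hit
9 -> fault, evict 2, frames (0 5 9)
5 -> hit
0 -> hit
1 -> fault, evict 9, frames (5 0 1)
0 -> hit
1 -> hit
6 -> fault, evict 5, frames (0 1 6)
Page faults: 9.

9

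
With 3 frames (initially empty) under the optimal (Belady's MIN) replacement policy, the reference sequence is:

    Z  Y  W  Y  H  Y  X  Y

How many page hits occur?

3

Z: fault, frames (Z)
Y: fault, frames (Z Y)
W: fault, frames (Z Y W)
Y: hit
H: fault, evict W, frames (Z Y H)
Y: hit
X: fault, evict H, frames (Z Y X)
Y: hit
Hits: 3.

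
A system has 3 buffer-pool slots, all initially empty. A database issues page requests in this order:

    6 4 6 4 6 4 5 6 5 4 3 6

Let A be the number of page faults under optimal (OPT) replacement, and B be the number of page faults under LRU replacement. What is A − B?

-1

Under OPT: F F . . . . F . . . F . → 4 faults.
Under LRU: F F . . . . F . . . F F → 5 faults.
A − B = 4 − 5 = -1.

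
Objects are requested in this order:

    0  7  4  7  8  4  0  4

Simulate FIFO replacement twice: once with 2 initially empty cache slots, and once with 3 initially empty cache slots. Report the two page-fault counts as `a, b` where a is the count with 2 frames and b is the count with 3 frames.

2 frames: F F F . F . F F → 6 faults.
3 frames: F F F . F . F . → 5 faults.
5 < 6: adding a frame reduced faults, as is typical.

6, 5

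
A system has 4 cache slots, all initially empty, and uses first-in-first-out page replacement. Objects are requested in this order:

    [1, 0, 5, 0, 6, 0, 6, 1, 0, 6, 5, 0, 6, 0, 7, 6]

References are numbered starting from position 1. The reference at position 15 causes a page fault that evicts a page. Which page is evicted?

1

pos 1: 1 -> miss, frames [1]
pos 2: 0 -> miss, frames [1, 0]
pos 3: 5 -> miss, frames [1, 0, 5]
pos 4: 0 -> hit
pos 5: 6 -> miss, frames [1, 0, 5, 6]
pos 6: 0 -> hit
pos 7: 6 -> hit
pos 8: 1 -> hit
pos 9: 0 -> hit
pos 10: 6 -> hit
pos 11: 5 -> hit
pos 12: 0 -> hit
pos 13: 6 -> hit
pos 14: 0 -> hit
pos 15: 7 -> miss, evict 1, frames [0, 5, 6, 7]
At position 15, page 1 is evicted.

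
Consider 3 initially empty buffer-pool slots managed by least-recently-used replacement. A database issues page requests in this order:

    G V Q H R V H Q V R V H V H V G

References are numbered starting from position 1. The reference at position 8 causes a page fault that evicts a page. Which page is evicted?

pos 1: G → fault, frames (G)
pos 2: V → fault, frames (G V)
pos 3: Q → fault, frames (G V Q)
pos 4: H → fault, evict G, frames (V Q H)
pos 5: R → fault, evict V, frames (Q H R)
pos 6: V → fault, evict Q, frames (H R V)
pos 7: H → hit
pos 8: Q → fault, evict R, frames (V H Q)
At position 8, page R is evicted.

R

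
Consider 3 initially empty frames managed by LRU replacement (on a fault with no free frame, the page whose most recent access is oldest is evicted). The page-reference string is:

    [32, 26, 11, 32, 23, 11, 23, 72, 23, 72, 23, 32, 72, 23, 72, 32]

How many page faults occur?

32 → miss, frames [32]
26 → miss, frames [32, 26]
11 → miss, frames [32, 26, 11]
32 → hit
23 → miss, evict 26, frames [11, 32, 23]
11 → hit
23 → hit
72 → miss, evict 32, frames [11, 23, 72]
23 → hit
72 → hit
23 → hit
32 → miss, evict 11, frames [72, 23, 32]
72 → hit
23 → hit
72 → hit
32 → hit
Page faults: 6.

6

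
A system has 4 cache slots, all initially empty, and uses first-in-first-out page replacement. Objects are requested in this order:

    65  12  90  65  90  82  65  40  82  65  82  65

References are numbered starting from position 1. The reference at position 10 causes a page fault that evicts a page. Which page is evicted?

pos 1: 65 -> miss, frames (65)
pos 2: 12 -> miss, frames (65 12)
pos 3: 90 -> miss, frames (65 12 90)
pos 4: 65 -> hit
pos 5: 90 -> hit
pos 6: 82 -> miss, frames (65 12 90 82)
pos 7: 65 -> hit
pos 8: 40 -> miss, evict 65, frames (12 90 82 40)
pos 9: 82 -> hit
pos 10: 65 -> miss, evict 12, frames (90 82 40 65)
At position 10, page 12 is evicted.

12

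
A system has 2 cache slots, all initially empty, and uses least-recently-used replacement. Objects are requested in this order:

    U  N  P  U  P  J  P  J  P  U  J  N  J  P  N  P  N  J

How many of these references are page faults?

11

U → miss, frames (U)
N → miss, frames (U N)
P → miss, evict U, frames (N P)
U → miss, evict N, frames (P U)
P → hit
J → miss, evict U, frames (P J)
P → hit
J → hit
P → hit
U → miss, evict J, frames (P U)
J → miss, evict P, frames (U J)
N → miss, evict U, frames (J N)
J → hit
P → miss, evict N, frames (J P)
N → miss, evict J, frames (P N)
P → hit
N → hit
J → miss, evict P, frames (N J)
Page faults: 11.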